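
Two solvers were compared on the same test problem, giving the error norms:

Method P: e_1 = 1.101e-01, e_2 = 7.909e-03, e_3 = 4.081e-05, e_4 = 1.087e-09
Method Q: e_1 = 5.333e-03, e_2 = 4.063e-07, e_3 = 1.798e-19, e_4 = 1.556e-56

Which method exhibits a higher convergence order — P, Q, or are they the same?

Method P: p ≈ ln(1.087e-09/4.081e-05)/ln(4.081e-05/7.909e-03) ≈ 2.00.
Method Q: p ≈ ln(1.556e-56/1.798e-19)/ln(1.798e-19/4.063e-07) ≈ 3.00.
Method Q has the higher order (≈3.0 vs ≈2.0).

Q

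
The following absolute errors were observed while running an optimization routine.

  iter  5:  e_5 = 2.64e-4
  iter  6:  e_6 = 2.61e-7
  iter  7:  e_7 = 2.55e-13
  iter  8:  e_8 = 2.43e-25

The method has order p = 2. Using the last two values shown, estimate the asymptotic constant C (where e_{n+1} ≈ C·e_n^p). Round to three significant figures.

3.74

C ≈ e_8 / e_7^2
  = 2.43e-25 / (2.55e-13)^2
  = 2.43e-25 / 6.5025e-26 ≈ 3.737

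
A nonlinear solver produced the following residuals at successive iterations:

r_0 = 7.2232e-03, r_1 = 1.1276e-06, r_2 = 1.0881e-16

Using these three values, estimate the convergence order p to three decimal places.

2.631

p ≈ ln(r_2/r_1) / ln(r_1/r_0)
  = ln(1.0881e-16/1.1276e-06) / ln(1.1276e-06/7.2232e-03)
  = ln(9.6497e-11) / ln(0.000156108)
  = -23.061509 / -8.764962 ≈ 2.631102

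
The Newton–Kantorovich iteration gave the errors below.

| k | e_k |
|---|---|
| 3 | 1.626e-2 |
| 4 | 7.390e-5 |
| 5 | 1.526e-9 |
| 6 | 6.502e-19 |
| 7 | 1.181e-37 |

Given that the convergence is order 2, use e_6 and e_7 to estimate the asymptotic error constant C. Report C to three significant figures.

C ≈ e_7 / e_6^2
  = 1.181e-37 / (6.502e-19)^2
  = 1.181e-37 / 4.2276e-37 ≈ 0.27935

0.279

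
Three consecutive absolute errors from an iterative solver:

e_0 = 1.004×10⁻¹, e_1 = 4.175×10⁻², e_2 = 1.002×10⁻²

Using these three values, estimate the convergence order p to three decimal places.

p ≈ ln(e_2/e_1) / ln(e_1/e_0)
  = ln(1.002×10⁻²/4.175×10⁻²) / ln(4.175×10⁻²/1.004×10⁻¹)
  = ln(0.24) / ln(0.415837)
  = -1.427116 / -0.877462 ≈ 1.626413

1.626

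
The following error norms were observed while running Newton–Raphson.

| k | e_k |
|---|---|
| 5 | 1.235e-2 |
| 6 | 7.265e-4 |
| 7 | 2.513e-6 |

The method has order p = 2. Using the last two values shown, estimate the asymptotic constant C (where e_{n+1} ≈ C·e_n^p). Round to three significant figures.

4.76

C ≈ e_7 / e_6^2
  = 2.513e-6 / (7.265e-4)^2
  = 2.513e-6 / 5.27802e-07 ≈ 4.7613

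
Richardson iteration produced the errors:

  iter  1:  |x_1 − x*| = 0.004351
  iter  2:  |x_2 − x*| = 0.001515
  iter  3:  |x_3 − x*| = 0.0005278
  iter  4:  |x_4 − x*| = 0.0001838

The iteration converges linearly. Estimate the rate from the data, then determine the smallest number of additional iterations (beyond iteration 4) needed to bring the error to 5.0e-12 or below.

17

Rate ρ ≈ |x_4 − x*|/|x_3 − x*| = 0.0001838/0.0005278 = 0.3482.
After j more steps, |x_{4+j} − x*| ≈ 0.0001838·ρ^j; need ρ^j ≤ 5.0e-12/0.0001838 = 2.72035e-08.
j ≥ ln(2.72035e-08)/ln(0.3482) = -17.4199/-1.05498 = 16.512.
So 17 more iterations are needed.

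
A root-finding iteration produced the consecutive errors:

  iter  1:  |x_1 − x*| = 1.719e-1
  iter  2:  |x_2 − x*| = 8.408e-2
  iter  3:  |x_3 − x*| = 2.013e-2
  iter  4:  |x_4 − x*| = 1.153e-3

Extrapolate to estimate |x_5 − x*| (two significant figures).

First estimate the order: p ≈ ln(|x_4 − x*|/|x_3 − x*|) / ln(|x_3 − x*|/|x_2 − x*|) = ln(1.153e-3/2.013e-2)/ln(2.013e-2/8.408e-2) = ln(0.0572777)/ln(0.239415) ≈ 2.0005.
Then |x_5 − x*| ≈ |x_4 − x*|·(|x_4 − x*|/|x_3 − x*|)^p = 1.153e-3·(0.0572777)^2.0005 = 1.153e-3·0.00327605 ≈ 3.777e-06.

3.8e-6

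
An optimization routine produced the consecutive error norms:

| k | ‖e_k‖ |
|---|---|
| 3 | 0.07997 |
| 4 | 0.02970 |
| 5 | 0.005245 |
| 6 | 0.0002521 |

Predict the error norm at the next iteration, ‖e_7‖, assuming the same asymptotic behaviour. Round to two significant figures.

First estimate the order: p ≈ ln(‖e_6‖/‖e_5‖) / ln(‖e_5‖/‖e_4‖) = ln(0.0002521/0.005245)/ln(0.005245/0.02970) = ln(0.0480648)/ln(0.176599) ≈ 1.7505.
Then ‖e_7‖ ≈ ‖e_6‖·(‖e_6‖/‖e_5‖)^p = 0.0002521·(0.0480648)^1.7505 = 0.0002521·0.0049265 ≈ 1.242e-06.

1.2e-6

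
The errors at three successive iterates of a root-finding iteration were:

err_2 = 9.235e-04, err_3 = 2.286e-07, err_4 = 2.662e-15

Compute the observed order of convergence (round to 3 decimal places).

2.200

p ≈ ln(err_4/err_3) / ln(err_3/err_2)
  = ln(2.662e-15/2.286e-07) / ln(2.286e-07/9.235e-04)
  = ln(1.16448e-08) / ln(0.000247537)
  = -18.268406 / -8.303950 ≈ 2.199966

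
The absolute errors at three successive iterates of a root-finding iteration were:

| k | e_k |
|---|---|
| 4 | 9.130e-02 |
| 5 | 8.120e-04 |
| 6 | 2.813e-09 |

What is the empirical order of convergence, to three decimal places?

2.662

p ≈ ln(e_6/e_5) / ln(e_5/e_4)
  = ln(2.813e-09/8.120e-04) / ln(8.120e-04/9.130e-02)
  = ln(3.46429e-06) / ln(0.00889376)
  = -12.573003 / -4.722405 ≈ 2.662415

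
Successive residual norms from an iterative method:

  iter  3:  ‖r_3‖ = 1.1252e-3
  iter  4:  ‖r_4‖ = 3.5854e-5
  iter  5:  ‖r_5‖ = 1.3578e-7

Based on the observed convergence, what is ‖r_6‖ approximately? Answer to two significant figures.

1.6e-11

First estimate the order: p ≈ ln(‖r_5‖/‖r_4‖) / ln(‖r_4‖/‖r_3‖) = ln(1.3578e-7/3.5854e-5)/ln(3.5854e-5/1.1252e-3) = ln(0.00378703)/ln(0.0318646) ≈ 1.6180.
Then ‖r_6‖ ≈ ‖r_5‖·(‖r_5‖/‖r_4‖)^p = 1.3578e-7·(0.00378703)^1.6180 = 1.3578e-7·0.000120694 ≈ 1.639e-11.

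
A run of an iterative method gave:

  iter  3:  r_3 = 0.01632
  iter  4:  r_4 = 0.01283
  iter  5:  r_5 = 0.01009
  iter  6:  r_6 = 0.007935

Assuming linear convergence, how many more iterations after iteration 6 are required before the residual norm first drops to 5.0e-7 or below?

Rate ρ ≈ r_6/r_5 = 0.007935/0.01009 = 0.7864.
After j more steps, r_{6+j} ≈ 0.007935·ρ^j; need ρ^j ≤ 5.0e-7/0.007935 = 6.3012e-05.
j ≥ ln(6.3012e-05)/ln(0.7864) = -9.6722/-0.24029 = 40.252.
So 41 more iterations are needed.

41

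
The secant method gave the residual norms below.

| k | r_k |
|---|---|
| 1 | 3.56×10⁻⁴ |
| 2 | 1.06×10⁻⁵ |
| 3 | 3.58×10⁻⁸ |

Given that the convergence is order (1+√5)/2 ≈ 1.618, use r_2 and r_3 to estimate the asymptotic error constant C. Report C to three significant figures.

C ≈ r_3 / r_2^1.618
  = 3.58×10⁻⁸ / (1.06×10⁻⁵)^1.618
  = 3.58×10⁻⁸ / 8.93192e-09 ≈ 4.0081

4.01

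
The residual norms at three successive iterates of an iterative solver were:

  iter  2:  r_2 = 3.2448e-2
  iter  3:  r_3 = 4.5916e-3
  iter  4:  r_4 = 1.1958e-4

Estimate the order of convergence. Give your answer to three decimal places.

p ≈ ln(r_4/r_3) / ln(r_3/r_2)
  = ln(1.1958e-4/4.5916e-3) / ln(4.5916e-3/3.2448e-2)
  = ln(0.0260432) / ln(0.141506)
  = -3.647999 / -1.955413 ≈ 1.865590

1.866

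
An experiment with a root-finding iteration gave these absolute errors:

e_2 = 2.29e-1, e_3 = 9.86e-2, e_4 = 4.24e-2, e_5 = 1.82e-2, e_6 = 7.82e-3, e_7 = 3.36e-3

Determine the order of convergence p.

Consecutive ratios: e_7/e_6 = 3.36e-3/7.82e-3 = 0.429668, e_6/e_5 = 7.82e-3/1.82e-2 = 0.42967.
p ≈ ln(0.429668)/ln(0.42967) = -0.8447/-0.8447 ≈ 1.00.
So the convergence is linear (order 1).

1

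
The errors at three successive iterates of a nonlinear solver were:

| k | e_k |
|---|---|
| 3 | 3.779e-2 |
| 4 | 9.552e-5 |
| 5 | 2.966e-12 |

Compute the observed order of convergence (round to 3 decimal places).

p ≈ ln(e_5/e_4) / ln(e_4/e_3)
  = ln(2.966e-12/9.552e-5) / ln(9.552e-5/3.779e-2)
  = ln(3.10511e-08) / ln(0.00252765)
  = -17.287632 / -5.980465 ≈ 2.890684

2.891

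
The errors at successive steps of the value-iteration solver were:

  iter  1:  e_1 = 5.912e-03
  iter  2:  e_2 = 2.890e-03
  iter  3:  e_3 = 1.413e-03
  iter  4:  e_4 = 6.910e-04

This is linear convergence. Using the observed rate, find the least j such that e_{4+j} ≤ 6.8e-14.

33

Rate ρ ≈ e_4/e_3 = 6.910e-04/1.413e-03 = 0.4890.
After j more steps, e_{4+j} ≈ 6.910e-04·ρ^j; need ρ^j ≤ 6.8e-14/6.910e-04 = 9.84081e-11.
j ≥ ln(9.84081e-11)/ln(0.4890) = -23.0419/-0.71539 = 32.209.
So 33 more iterations are needed.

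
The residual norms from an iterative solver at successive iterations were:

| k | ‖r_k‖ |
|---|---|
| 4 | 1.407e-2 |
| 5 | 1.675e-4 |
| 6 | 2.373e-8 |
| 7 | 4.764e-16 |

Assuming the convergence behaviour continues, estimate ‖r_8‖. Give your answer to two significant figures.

1.9e-31

First estimate the order: p ≈ ln(‖r_7‖/‖r_6‖) / ln(‖r_6‖/‖r_5‖) = ln(4.764e-16/2.373e-8)/ln(2.373e-8/1.675e-4) = ln(2.00759e-08)/ln(0.000141672) ≈ 2.0000.
Then ‖r_8‖ ≈ ‖r_7‖·(‖r_7‖/‖r_6‖)^p = 4.764e-16·(2.00759e-08)^2.0000 = 4.764e-16·4.03042e-16 ≈ 1.92e-31.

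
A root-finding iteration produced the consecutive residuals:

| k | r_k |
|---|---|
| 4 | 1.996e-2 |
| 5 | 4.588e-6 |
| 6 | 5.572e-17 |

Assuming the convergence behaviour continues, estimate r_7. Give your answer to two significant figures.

First estimate the order: p ≈ ln(r_6/r_5) / ln(r_5/r_4) = ln(5.572e-17/4.588e-6)/ln(4.588e-6/1.996e-2) = ln(1.21447e-11)/ln(0.00022986) ≈ 3.0000.
Then r_7 ≈ r_6·(r_6/r_5)^p = 5.572e-17·(1.21447e-11)^3.0000 = 5.572e-17·1.79127e-33 ≈ 9.981e-50.

1.0e-49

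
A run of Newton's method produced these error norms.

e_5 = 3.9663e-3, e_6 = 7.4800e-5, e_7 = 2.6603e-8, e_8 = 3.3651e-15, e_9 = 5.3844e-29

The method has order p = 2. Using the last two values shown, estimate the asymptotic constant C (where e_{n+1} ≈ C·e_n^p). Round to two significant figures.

C ≈ e_9 / e_8^2
  = 5.3844e-29 / (3.3651e-15)^2
  = 5.3844e-29 / 1.13239e-29 ≈ 4.7549

4.8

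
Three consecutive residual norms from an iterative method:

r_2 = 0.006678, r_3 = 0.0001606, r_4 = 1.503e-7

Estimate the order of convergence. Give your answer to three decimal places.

1.871

p ≈ ln(r_4/r_3) / ln(r_3/r_2)
  = ln(1.503e-7/0.0001606) / ln(0.0001606/0.006678)
  = ln(0.000935866) / ln(0.0240491)
  = -6.974038 / -3.727658 ≈ 1.870890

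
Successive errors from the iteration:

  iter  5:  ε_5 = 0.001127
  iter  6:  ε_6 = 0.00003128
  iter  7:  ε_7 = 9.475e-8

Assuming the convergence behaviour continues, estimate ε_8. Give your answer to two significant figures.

8.0e-12

First estimate the order: p ≈ ln(ε_7/ε_6) / ln(ε_6/ε_5) = ln(9.475e-8/0.00003128)/ln(0.00003128/0.001127) = ln(0.00302909)/ln(0.0277551) ≈ 1.6180.
Then ε_8 ≈ ε_7·(ε_7/ε_6)^p = 9.475e-8·(0.00302909)^1.6180 = 9.475e-8·8.40936e-05 ≈ 7.968e-12.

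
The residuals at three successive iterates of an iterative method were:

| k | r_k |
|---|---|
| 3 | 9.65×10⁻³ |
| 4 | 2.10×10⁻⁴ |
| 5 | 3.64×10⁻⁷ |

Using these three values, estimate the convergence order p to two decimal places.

1.66

p ≈ ln(r_5/r_4) / ln(r_4/r_3)
  = ln(3.64×10⁻⁷/2.10×10⁻⁴) / ln(2.10×10⁻⁴/9.65×10⁻³)
  = ln(0.00173333) / ln(0.0217617)
  = -6.35771 / -3.82760 ≈ 1.66102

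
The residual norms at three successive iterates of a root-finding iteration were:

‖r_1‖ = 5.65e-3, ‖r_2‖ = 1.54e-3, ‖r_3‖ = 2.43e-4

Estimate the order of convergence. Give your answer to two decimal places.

p ≈ ln(‖r_3‖/‖r_2‖) / ln(‖r_2‖/‖r_1‖)
  = ln(2.43e-4/1.54e-3) / ln(1.54e-3/5.65e-3)
  = ln(0.157792) / ln(0.272566)
  = -1.84648 / -1.29987 ≈ 1.42051

1.42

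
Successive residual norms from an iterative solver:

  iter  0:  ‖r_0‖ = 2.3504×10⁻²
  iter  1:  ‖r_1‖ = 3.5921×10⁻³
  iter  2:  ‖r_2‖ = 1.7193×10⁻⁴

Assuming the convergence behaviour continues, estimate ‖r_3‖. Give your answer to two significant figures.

1.3e-6

First estimate the order: p ≈ ln(‖r_2‖/‖r_1‖) / ln(‖r_1‖/‖r_0‖) = ln(1.7193×10⁻⁴/3.5921×10⁻³)/ln(3.5921×10⁻³/2.3504×10⁻²) = ln(0.0478634)/ln(0.152829) ≈ 1.6181.
Then ‖r_3‖ ≈ ‖r_2‖·(‖r_2‖/‖r_1‖)^p = 1.7193×10⁻⁴·(0.0478634)^1.6181 = 1.7193×10⁻⁴·0.00731331 ≈ 1.257e-06.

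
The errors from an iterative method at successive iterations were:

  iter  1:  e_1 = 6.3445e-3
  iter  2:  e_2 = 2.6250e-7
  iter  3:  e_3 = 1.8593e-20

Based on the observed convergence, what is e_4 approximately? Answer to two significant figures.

6.6e-60

First estimate the order: p ≈ ln(e_3/e_2) / ln(e_2/e_1) = ln(1.8593e-20/2.6250e-7)/ln(2.6250e-7/6.3445e-3) = ln(7.08305e-14)/ln(4.13744e-05) ≈ 3.0000.
Then e_4 ≈ e_3·(e_3/e_2)^p = 1.8593e-20·(7.08305e-14)^3.0000 = 1.8593e-20·3.55354e-40 ≈ 6.607e-60.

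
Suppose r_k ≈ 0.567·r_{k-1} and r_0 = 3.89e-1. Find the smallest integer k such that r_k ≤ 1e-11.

After k steps, r_k ≈ 3.89e-1·0.567^k.
Need 0.567^k ≤ 1e-11/3.89e-1 = 2.57069e-11.
k ≥ ln(2.57069e-11)/ln(0.567) = -24.3843/-0.56740 = 42.976.
Smallest integer k = 43.

43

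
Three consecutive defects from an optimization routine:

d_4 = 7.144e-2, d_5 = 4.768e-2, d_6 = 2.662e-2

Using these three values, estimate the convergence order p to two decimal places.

1.44

p ≈ ln(d_6/d_5) / ln(d_5/d_4)
  = ln(2.662e-2/4.768e-2) / ln(4.768e-2/7.144e-2)
  = ln(0.558305) / ln(0.667413)
  = -0.58285 / -0.40435 ≈ 1.44145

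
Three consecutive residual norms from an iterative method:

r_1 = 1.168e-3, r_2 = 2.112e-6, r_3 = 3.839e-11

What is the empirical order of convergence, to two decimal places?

p ≈ ln(r_3/r_2) / ln(r_2/r_1)
  = ln(3.839e-11/2.112e-6) / ln(2.112e-6/1.168e-3)
  = ln(1.81771e-05) / ln(0.00180822)
  = -10.91535 / -6.31541 ≈ 1.72837

1.73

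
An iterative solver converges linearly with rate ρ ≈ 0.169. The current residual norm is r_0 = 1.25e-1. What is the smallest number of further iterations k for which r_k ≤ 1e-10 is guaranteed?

12

After k steps, r_k ≈ 1.25e-1·0.169^k.
Need 0.169^k ≤ 1e-10/1.25e-1 = 8e-10.
k ≥ ln(8e-10)/ln(0.169) = -20.9464/-1.77786 = 11.782.
Smallest integer k = 12.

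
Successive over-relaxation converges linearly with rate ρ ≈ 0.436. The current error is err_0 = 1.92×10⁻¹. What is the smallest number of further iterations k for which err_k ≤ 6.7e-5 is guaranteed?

After k steps, err_k ≈ 1.92×10⁻¹·0.436^k.
Need 0.436^k ≤ 6.7e-5/1.92×10⁻¹ = 0.000348958.
k ≥ ln(0.000348958)/ln(0.436) = -7.9606/-0.83011 = 9.590.
Smallest integer k = 10.

10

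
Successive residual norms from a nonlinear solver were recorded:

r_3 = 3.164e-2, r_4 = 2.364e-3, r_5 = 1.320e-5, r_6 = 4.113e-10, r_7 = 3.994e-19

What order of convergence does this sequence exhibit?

Consecutive ratios: r_7/r_6 = 3.994e-19/4.113e-10 = 9.71067e-10, r_6/r_5 = 4.113e-10/1.320e-5 = 3.11591e-05.
p ≈ ln(9.71067e-10)/ln(3.11591e-05) = -20.7526/-10.3764 ≈ 2.00.
So the convergence is quadratic (order 2).

2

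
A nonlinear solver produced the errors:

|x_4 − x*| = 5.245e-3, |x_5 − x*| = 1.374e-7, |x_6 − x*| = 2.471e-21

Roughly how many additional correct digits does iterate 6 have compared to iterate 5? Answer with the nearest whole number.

14

Digits gained ≈ log₁₀(|x_5 − x*|/|x_6 − x*|) = log₁₀(1.374e-7/2.471e-21) = log₁₀(5.5605e+13) ≈ 13.745.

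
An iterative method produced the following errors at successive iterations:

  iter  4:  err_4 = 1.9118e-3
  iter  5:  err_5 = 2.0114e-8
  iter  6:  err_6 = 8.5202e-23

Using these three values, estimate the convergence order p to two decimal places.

2.89

p ≈ ln(err_6/err_5) / ln(err_5/err_4)
  = ln(8.5202e-23/2.0114e-8) / ln(2.0114e-8/1.9118e-3)
  = ln(4.23596e-15) / ln(1.0521e-05)
  = -33.09517 / -11.46214 ≈ 2.88735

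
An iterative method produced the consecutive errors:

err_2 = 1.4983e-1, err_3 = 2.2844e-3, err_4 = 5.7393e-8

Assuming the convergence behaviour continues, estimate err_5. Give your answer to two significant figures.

First estimate the order: p ≈ ln(err_4/err_3) / ln(err_3/err_2) = ln(5.7393e-8/2.2844e-3)/ln(2.2844e-3/1.4983e-1) = ln(2.51239e-05)/ln(0.0152466) ≈ 2.5318.
Then err_5 ≈ err_4·(err_4/err_3)^p = 5.7393e-8·(2.51239e-05)^2.5318 = 5.7393e-8·2.25913e-12 ≈ 1.297e-19.

1.3e-19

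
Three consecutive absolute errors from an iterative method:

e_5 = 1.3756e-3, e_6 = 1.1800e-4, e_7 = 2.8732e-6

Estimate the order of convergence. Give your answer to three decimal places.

1.513

p ≈ ln(e_7/e_6) / ln(e_6/e_5)
  = ln(2.8732e-6/1.1800e-4) / ln(1.1800e-4/1.3756e-3)
  = ln(0.0243492) / ln(0.0857808)
  = -3.715256 / -2.455960 ≈ 1.512751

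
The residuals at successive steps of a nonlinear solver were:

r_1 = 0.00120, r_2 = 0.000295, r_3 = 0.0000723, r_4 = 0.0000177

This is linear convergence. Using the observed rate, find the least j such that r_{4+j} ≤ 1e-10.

9

Rate ρ ≈ r_4/r_3 = 0.0000177/0.0000723 = 0.2448.
After j more steps, r_{4+j} ≈ 0.0000177·ρ^j; need ρ^j ≤ 1e-10/0.0000177 = 5.64972e-06.
j ≥ ln(5.64972e-06)/ln(0.2448) = -12.0839/-1.40731 = 8.587.
So 9 more iterations are needed.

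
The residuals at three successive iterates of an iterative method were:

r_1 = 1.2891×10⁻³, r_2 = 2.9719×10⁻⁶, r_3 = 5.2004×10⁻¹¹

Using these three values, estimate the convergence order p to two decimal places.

p ≈ ln(r_3/r_2) / ln(r_2/r_1)
  = ln(5.2004×10⁻¹¹/2.9719×10⁻⁶) / ln(2.9719×10⁻⁶/1.2891×10⁻³)
  = ln(1.74986e-05) / ln(0.00230541)
  = -10.95339 / -6.07250 ≈ 1.80377

1.80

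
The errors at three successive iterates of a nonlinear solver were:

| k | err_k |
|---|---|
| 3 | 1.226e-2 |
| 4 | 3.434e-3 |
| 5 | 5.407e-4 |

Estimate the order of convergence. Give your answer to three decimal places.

p ≈ ln(err_5/err_4) / ln(err_4/err_3)
  = ln(5.407e-4/3.434e-3) / ln(3.434e-3/1.226e-2)
  = ln(0.157455) / ln(0.280098)
  = -1.848616 / -1.272616 ≈ 1.452611

1.453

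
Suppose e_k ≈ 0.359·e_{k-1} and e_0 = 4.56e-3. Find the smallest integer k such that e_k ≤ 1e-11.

After k steps, e_k ≈ 4.56e-3·0.359^k.
Need 0.359^k ≤ 1e-11/4.56e-3 = 2.19298e-09.
k ≥ ln(2.19298e-09)/ln(0.359) = -19.9380/-1.02443 = 19.463.
Smallest integer k = 20.

20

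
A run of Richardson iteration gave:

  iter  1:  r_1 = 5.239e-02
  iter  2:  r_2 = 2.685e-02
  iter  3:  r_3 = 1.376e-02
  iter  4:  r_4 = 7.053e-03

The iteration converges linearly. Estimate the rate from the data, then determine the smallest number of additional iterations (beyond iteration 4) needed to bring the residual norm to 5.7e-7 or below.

Rate ρ ≈ r_4/r_3 = 7.053e-03/1.376e-02 = 0.5126.
After j more steps, r_{4+j} ≈ 7.053e-03·ρ^j; need ρ^j ≤ 5.7e-7/7.053e-03 = 8.08167e-05.
j ≥ ln(8.08167e-05)/ln(0.5126) = -9.4233/-0.66826 = 14.101.
So 15 more iterations are needed.

15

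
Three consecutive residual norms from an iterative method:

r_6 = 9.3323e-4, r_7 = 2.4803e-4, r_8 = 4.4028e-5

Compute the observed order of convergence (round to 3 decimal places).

p ≈ ln(r_8/r_7) / ln(r_7/r_6)
  = ln(4.4028e-5/2.4803e-4) / ln(2.4803e-4/9.3323e-4)
  = ln(0.177511) / ln(0.265776)
  = -1.728723 / -1.325101 ≈ 1.304597

1.305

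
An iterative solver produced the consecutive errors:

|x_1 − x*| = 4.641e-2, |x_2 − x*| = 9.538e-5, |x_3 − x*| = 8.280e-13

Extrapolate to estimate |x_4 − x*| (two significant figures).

First estimate the order: p ≈ ln(|x_3 − x*|/|x_2 − x*|) / ln(|x_2 − x*|/|x_1 − x*|) = ln(8.280e-13/9.538e-5)/ln(9.538e-5/4.641e-2) = ln(8.68107e-09)/ln(0.00205516) ≈ 3.0000.
Then |x_4 − x*| ≈ |x_3 − x*|·(|x_3 − x*|/|x_2 − x*|)^p = 8.280e-13·(8.68107e-09)^3.0000 = 8.280e-13·6.54214e-25 ≈ 5.417e-37.

5.4e-37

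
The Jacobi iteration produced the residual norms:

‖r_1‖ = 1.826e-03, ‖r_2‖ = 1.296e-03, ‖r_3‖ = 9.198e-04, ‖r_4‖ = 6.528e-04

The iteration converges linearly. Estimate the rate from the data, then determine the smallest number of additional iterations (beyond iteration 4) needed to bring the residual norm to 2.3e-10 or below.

44

Rate ρ ≈ ‖r_4‖/‖r_3‖ = 6.528e-04/9.198e-04 = 0.7097.
After j more steps, ‖r_{4+j}‖ ≈ 6.528e-04·ρ^j; need ρ^j ≤ 2.3e-10/6.528e-04 = 3.52328e-07.
j ≥ ln(3.52328e-07)/ln(0.7097) = -14.8587/-0.34291 = 43.331.
So 44 more iterations are needed.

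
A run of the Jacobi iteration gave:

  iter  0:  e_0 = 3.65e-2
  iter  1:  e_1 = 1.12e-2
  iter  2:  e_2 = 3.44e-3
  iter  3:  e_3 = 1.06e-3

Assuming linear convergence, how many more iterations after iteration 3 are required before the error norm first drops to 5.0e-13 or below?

Rate ρ ≈ e_3/e_2 = 1.06e-3/3.44e-3 = 0.3081.
After j more steps, e_{3+j} ≈ 1.06e-3·ρ^j; need ρ^j ≤ 5.0e-13/1.06e-3 = 4.71698e-10.
j ≥ ln(4.71698e-10)/ln(0.3081) = -21.4747/-1.17733 = 18.240.
So 19 more iterations are needed.

19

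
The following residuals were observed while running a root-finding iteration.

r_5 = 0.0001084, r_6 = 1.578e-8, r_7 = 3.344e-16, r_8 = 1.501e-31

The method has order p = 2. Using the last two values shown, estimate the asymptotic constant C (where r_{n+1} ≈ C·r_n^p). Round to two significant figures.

C ≈ r_8 / r_7^2
  = 1.501e-31 / (3.344e-16)^2
  = 1.501e-31 / 1.11823e-31 ≈ 1.3423

1.3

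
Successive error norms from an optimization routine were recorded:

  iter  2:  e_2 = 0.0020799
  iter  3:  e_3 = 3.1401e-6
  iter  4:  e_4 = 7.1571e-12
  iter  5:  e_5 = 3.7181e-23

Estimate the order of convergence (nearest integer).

2

Consecutive ratios: e_5/e_4 = 3.7181e-23/7.1571e-12 = 5.19498e-12, e_4/e_3 = 7.1571e-12/3.1401e-6 = 2.27926e-06.
p ≈ ln(5.19498e-12)/ln(2.27926e-06) = -25.9833/-12.9917 ≈ 2.00.
So the convergence is quadratic (order 2).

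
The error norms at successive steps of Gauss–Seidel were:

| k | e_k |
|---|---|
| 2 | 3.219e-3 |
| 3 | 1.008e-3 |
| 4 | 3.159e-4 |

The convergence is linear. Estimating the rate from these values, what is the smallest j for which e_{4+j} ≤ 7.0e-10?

Rate ρ ≈ e_4/e_3 = 3.159e-4/1.008e-3 = 0.3134.
After j more steps, e_{4+j} ≈ 3.159e-4·ρ^j; need ρ^j ≤ 7.0e-10/3.159e-4 = 2.21589e-06.
j ≥ ln(2.21589e-06)/ln(0.3134) = -13.0199/-1.16027 = 11.221.
So 12 more iterations are needed.

12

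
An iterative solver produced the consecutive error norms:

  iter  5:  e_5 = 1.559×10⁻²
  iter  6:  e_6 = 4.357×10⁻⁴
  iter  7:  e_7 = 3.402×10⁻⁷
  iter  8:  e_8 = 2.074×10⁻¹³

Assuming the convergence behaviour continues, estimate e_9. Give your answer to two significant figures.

First estimate the order: p ≈ ln(e_8/e_7) / ln(e_7/e_6) = ln(2.074×10⁻¹³/3.402×10⁻⁷)/ln(3.402×10⁻⁷/4.357×10⁻⁴) = ln(6.09641e-07)/ln(0.000780812) ≈ 2.0000.
Then e_9 ≈ e_8·(e_8/e_7)^p = 2.074×10⁻¹³·(6.09641e-07)^2.0000 = 2.074×10⁻¹³·3.71662e-13 ≈ 7.708e-26.

7.7e-26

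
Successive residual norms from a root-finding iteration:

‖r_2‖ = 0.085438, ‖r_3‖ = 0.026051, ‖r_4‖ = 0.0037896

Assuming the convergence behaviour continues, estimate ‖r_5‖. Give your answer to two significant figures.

1.7e-4

First estimate the order: p ≈ ln(‖r_4‖/‖r_3‖) / ln(‖r_3‖/‖r_2‖) = ln(0.0037896/0.026051)/ln(0.026051/0.085438) = ln(0.145469)/ln(0.304911) ≈ 1.6231.
Then ‖r_5‖ ≈ ‖r_4‖·(‖r_4‖/‖r_3‖)^p = 0.0037896·(0.145469)^1.6231 = 0.0037896·0.0437616 ≈ 0.0001658.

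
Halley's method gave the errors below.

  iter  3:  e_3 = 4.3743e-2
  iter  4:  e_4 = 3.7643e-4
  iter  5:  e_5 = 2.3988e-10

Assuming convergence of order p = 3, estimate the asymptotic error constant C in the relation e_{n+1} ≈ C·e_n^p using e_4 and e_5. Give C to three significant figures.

4.50

C ≈ e_5 / e_4^3
  = 2.3988e-10 / (3.7643e-4)^3
  = 2.3988e-10 / 5.334e-11 ≈ 4.4972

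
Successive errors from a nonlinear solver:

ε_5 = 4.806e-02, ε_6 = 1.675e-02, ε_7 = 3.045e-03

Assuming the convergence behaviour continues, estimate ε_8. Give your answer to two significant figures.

1.9e-4

First estimate the order: p ≈ ln(ε_7/ε_6) / ln(ε_6/ε_5) = ln(3.045e-03/1.675e-02)/ln(1.675e-02/4.806e-02) = ln(0.181791)/ln(0.348523) ≈ 1.6175.
Then ε_8 ≈ ε_7·(ε_7/ε_6)^p = 3.045e-03·(0.181791)^1.6175 = 3.045e-03·0.0634393 ≈ 0.0001932.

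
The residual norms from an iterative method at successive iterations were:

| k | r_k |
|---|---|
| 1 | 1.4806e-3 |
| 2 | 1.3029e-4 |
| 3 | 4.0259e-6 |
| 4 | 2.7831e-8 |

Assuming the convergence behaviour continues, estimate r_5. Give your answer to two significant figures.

2.3e-11

First estimate the order: p ≈ ln(r_4/r_3) / ln(r_3/r_2) = ln(2.7831e-8/4.0259e-6)/ln(4.0259e-6/1.3029e-4) = ln(0.00691299)/ln(0.0308995) ≈ 1.4306.
Then r_5 ≈ r_4·(r_4/r_3)^p = 2.7831e-8·(0.00691299)^1.4306 = 2.7831e-8·0.000811757 ≈ 2.259e-11.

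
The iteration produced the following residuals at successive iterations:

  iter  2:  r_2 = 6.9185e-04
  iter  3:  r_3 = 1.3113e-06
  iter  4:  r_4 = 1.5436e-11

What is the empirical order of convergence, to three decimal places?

1.811

p ≈ ln(r_4/r_3) / ln(r_3/r_2)
  = ln(1.5436e-11/1.3113e-06) / ln(1.3113e-06/6.9185e-04)
  = ln(1.17715e-05) / ln(0.00189535)
  = -11.349829 / -6.268352 ≈ 1.810656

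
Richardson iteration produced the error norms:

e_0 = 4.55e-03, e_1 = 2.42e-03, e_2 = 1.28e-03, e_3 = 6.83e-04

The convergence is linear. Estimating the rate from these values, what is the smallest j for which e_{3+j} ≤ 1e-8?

18

Rate ρ ≈ e_3/e_2 = 6.83e-04/1.28e-03 = 0.5336.
After j more steps, e_{3+j} ≈ 6.83e-04·ρ^j; need ρ^j ≤ 1e-8/6.83e-04 = 1.46413e-05.
j ≥ ln(1.46413e-05)/ln(0.5336) = -11.1317/-0.62811 = 17.723.
So 18 more iterations are needed.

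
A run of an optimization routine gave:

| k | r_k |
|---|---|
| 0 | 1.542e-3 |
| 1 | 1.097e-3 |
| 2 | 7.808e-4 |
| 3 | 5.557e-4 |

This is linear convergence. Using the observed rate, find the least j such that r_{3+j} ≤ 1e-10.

46

Rate ρ ≈ r_3/r_2 = 5.557e-4/7.808e-4 = 0.7117.
After j more steps, r_{3+j} ≈ 5.557e-4·ρ^j; need ρ^j ≤ 1e-10/5.557e-4 = 1.79953e-07.
j ≥ ln(1.79953e-07)/ln(0.7117) = -15.5306/-0.34010 = 45.665.
So 46 more iterations are needed.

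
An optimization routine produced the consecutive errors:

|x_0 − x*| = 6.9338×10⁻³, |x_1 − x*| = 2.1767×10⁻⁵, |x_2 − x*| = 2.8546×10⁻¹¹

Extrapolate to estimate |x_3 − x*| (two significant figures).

4.3e-25

First estimate the order: p ≈ ln(|x_2 − x*|/|x_1 − x*|) / ln(|x_1 − x*|/|x_0 − x*|) = ln(2.8546×10⁻¹¹/2.1767×10⁻⁵)/ln(2.1767×10⁻⁵/6.9338×10⁻³) = ln(1.31143e-06)/ln(0.00313926) ≈ 2.3499.
Then |x_3 − x*| ≈ |x_2 − x*|·(|x_2 − x*|/|x_1 − x*|)^p = 2.8546×10⁻¹¹·(1.31143e-06)^2.3499 = 2.8546×10⁻¹¹·1.50414e-14 ≈ 4.294e-25.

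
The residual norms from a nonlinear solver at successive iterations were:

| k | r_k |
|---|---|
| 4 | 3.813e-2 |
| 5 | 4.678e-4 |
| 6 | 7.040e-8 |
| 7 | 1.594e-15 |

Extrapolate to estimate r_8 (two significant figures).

First estimate the order: p ≈ ln(r_7/r_6) / ln(r_6/r_5) = ln(1.594e-15/7.040e-8)/ln(7.040e-8/4.678e-4) = ln(2.2642e-08)/ln(0.000150492) ≈ 2.0000.
Then r_8 ≈ r_7·(r_7/r_6)^p = 1.594e-15·(2.2642e-08)^2.0000 = 1.594e-15·5.1266e-16 ≈ 8.172e-31.

8.2e-31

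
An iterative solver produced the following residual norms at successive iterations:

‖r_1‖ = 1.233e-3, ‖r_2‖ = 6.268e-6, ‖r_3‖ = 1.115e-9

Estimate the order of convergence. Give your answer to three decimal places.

1.635

p ≈ ln(‖r_3‖/‖r_2‖) / ln(‖r_2‖/‖r_1‖)
  = ln(1.115e-9/6.268e-6) / ln(6.268e-6/1.233e-3)
  = ln(0.000177888) / ln(0.00508354)
  = -8.634356 / -5.281747 ≈ 1.634754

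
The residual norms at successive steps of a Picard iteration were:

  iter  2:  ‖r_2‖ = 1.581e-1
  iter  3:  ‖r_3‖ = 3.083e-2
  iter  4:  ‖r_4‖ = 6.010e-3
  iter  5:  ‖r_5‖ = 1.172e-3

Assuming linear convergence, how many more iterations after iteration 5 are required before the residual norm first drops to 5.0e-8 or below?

Rate ρ ≈ ‖r_5‖/‖r_4‖ = 1.172e-3/6.010e-3 = 0.1950.
After j more steps, ‖r_{5+j}‖ ≈ 1.172e-3·ρ^j; need ρ^j ≤ 5.0e-8/1.172e-3 = 4.26621e-05.
j ≥ ln(4.26621e-05)/ln(0.1950) = -10.0622/-1.63476 = 6.155.
So 7 more iterations are needed.

7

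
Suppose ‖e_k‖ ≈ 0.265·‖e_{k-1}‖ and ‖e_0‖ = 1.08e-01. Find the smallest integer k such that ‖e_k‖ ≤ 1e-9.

After k steps, ‖e_k‖ ≈ 1.08e-01·0.265^k.
Need 0.265^k ≤ 1e-9/1.08e-01 = 9.25926e-09.
k ≥ ln(9.25926e-09)/ln(0.265) = -18.4976/-1.32803 = 13.929.
Smallest integer k = 14.

14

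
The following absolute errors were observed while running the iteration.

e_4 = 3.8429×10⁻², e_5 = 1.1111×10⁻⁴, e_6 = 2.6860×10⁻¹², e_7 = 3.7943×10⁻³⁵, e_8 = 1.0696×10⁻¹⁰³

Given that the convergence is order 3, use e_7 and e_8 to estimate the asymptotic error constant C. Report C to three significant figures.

1.96

C ≈ e_8 / e_7^3
  = 1.0696×10⁻¹⁰³ / (3.7943×10⁻³⁵)^3
  = 1.0696×10⁻¹⁰³ / 5.46254e-104 ≈ 1.9581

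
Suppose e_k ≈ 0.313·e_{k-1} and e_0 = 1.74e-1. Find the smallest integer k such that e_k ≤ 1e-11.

After k steps, e_k ≈ 1.74e-1·0.313^k.
Need 0.313^k ≤ 1e-11/1.74e-1 = 5.74713e-11.
k ≥ ln(5.74713e-11)/ln(0.313) = -23.5797/-1.16155 = 20.300.
Smallest integer k = 21.

21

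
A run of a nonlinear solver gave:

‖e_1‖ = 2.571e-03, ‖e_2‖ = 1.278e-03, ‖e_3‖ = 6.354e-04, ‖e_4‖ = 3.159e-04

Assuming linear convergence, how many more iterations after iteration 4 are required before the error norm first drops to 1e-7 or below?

Rate ρ ≈ ‖e_4‖/‖e_3‖ = 3.159e-04/6.354e-04 = 0.4972.
After j more steps, ‖e_{4+j}‖ ≈ 3.159e-04·ρ^j; need ρ^j ≤ 1e-7/3.159e-04 = 0.000316556.
j ≥ ln(0.000316556)/ln(0.4972) = -8.0580/-0.69876 = 11.532.
So 12 more iterations are needed.

12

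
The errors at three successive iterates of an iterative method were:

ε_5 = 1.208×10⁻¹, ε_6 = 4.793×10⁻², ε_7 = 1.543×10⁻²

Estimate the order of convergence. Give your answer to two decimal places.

p ≈ ln(ε_7/ε_6) / ln(ε_6/ε_5)
  = ln(1.543×10⁻²/4.793×10⁻²) / ln(4.793×10⁻²/1.208×10⁻¹)
  = ln(0.321928) / ln(0.396772)
  = -1.13343 / -0.92439 ≈ 1.22614

1.23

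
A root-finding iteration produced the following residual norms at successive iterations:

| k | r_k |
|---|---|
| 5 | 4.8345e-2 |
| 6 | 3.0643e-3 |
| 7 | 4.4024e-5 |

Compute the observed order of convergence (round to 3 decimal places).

1.538

p ≈ ln(r_7/r_6) / ln(r_6/r_5)
  = ln(4.4024e-5/3.0643e-3) / ln(3.0643e-3/4.8345e-2)
  = ln(0.0143667) / ln(0.063384)
  = -4.242842 / -2.758544 ≈ 1.538073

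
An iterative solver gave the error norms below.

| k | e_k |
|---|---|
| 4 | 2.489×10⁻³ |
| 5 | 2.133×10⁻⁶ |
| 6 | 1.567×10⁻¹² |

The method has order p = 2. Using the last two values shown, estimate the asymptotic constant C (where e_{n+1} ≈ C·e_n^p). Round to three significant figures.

C ≈ e_6 / e_5^2
  = 1.567×10⁻¹² / (2.133×10⁻⁶)^2
  = 1.567×10⁻¹² / 4.54969e-12 ≈ 0.34442

0.344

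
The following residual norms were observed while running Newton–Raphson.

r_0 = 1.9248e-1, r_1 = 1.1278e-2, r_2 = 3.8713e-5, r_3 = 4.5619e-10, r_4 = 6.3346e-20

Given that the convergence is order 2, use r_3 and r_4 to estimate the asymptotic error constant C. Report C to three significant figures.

0.304

C ≈ r_4 / r_3^2
  = 6.3346e-20 / (4.5619e-10)^2
  = 6.3346e-20 / 2.08109e-19 ≈ 0.30439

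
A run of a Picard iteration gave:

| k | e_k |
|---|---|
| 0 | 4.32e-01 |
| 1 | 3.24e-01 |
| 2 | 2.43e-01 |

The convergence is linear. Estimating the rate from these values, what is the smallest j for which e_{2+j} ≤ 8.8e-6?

Rate ρ ≈ e_2/e_1 = 2.43e-01/3.24e-01 = 0.7500.
After j more steps, e_{2+j} ≈ 2.43e-01·ρ^j; need ρ^j ≤ 8.8e-6/2.43e-01 = 3.6214e-05.
j ≥ ln(3.6214e-05)/ln(0.7500) = -10.2261/-0.28768 = 35.547.
So 36 more iterations are needed.

36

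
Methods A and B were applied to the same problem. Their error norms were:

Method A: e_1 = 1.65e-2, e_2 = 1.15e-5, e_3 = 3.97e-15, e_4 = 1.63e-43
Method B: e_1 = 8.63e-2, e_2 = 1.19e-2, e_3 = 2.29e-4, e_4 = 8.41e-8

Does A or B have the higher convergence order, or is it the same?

Method A: p ≈ ln(1.63e-43/3.97e-15)/ln(3.97e-15/1.15e-5) ≈ 3.00.
Method B: p ≈ ln(8.41e-8/2.29e-4)/ln(2.29e-4/1.19e-2) ≈ 2.00.
Method A has the higher order (≈3.0 vs ≈2.0).

A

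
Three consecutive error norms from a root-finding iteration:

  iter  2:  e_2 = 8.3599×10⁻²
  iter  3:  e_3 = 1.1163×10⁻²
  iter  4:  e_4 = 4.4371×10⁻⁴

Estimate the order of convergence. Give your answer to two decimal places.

1.60

p ≈ ln(e_4/e_3) / ln(e_3/e_2)
  = ln(4.4371×10⁻⁴/1.1163×10⁻²) / ln(1.1163×10⁻²/8.3599×10⁻²)
  = ln(0.0397483) / ln(0.13353)
  = -3.22519 / -2.01343 ≈ 1.60184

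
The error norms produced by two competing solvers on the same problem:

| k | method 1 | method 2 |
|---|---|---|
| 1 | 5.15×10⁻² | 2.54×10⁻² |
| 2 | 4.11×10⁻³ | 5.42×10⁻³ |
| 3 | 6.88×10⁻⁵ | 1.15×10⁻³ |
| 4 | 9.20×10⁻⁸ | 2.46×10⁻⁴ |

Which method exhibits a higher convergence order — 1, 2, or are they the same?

Method 1: p ≈ ln(9.20×10⁻⁸/6.88×10⁻⁵)/ln(6.88×10⁻⁵/4.11×10⁻³) ≈ 1.62.
Method 2: p ≈ ln(2.46×10⁻⁴/1.15×10⁻³)/ln(1.15×10⁻³/5.42×10⁻³) ≈ 0.99.
Method 1 has the higher order (≈1.6 vs ≈1.0).

1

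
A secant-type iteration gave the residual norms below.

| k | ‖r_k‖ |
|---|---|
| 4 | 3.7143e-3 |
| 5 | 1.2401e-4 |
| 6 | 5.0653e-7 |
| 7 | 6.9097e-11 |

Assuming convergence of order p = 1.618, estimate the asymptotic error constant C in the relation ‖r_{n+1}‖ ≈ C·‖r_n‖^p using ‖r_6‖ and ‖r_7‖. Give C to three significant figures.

1.06

C ≈ ‖r_7‖ / ‖r_6‖^1.618
  = 6.9097e-11 / (5.0653e-7)^1.618
  = 6.9097e-11 / 6.51705e-11 ≈ 1.0602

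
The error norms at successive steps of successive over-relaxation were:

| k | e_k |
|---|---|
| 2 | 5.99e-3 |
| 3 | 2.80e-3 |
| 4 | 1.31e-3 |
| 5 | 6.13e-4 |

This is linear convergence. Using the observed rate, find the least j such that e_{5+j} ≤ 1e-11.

Rate ρ ≈ e_5/e_4 = 6.13e-4/1.31e-3 = 0.4679.
After j more steps, e_{5+j} ≈ 6.13e-4·ρ^j; need ρ^j ≤ 1e-11/6.13e-4 = 1.63132e-08.
j ≥ ln(1.63132e-08)/ln(0.4679) = -17.9313/-0.75950 = 23.609.
So 24 more iterations are needed.

24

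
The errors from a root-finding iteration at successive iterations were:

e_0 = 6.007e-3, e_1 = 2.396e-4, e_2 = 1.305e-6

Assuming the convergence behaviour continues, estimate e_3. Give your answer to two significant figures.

First estimate the order: p ≈ ln(e_2/e_1) / ln(e_1/e_0) = ln(1.305e-6/2.396e-4)/ln(2.396e-4/6.007e-3) = ln(0.00544658)/ln(0.0398868) ≈ 1.6180.
Then e_3 ≈ e_2·(e_2/e_1)^p = 1.305e-6·(0.00544658)^1.6180 = 1.305e-6·0.000217294 ≈ 2.836e-10.

2.8e-10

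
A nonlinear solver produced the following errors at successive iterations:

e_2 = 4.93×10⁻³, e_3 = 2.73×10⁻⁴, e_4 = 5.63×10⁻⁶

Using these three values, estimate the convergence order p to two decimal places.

1.34

p ≈ ln(e_4/e_3) / ln(e_3/e_2)
  = ln(5.63×10⁻⁶/2.73×10⁻⁴) / ln(2.73×10⁻⁴/4.93×10⁻³)
  = ln(0.0206227) / ln(0.0553753)
  = -3.88136 / -2.89362 ≈ 1.34135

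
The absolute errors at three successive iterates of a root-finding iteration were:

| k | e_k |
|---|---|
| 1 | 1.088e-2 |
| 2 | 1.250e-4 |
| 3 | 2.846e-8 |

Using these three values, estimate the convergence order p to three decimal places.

p ≈ ln(e_3/e_2) / ln(e_2/e_1)
  = ln(2.846e-8/1.250e-4) / ln(1.250e-4/1.088e-2)
  = ln(0.00022768) / ln(0.011489)
  = -8.387569 / -4.466365 ≈ 1.877941

1.878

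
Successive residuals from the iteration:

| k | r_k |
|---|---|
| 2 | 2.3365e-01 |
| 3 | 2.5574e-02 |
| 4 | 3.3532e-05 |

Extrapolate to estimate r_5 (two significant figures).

First estimate the order: p ≈ ln(r_4/r_3) / ln(r_3/r_2) = ln(3.3532e-05/2.5574e-02)/ln(2.5574e-02/2.3365e-01) = ln(0.00131118)/ln(0.109454) ≈ 3.0000.
Then r_5 ≈ r_4·(r_4/r_3)^p = 3.3532e-05·(0.00131118)^3.0000 = 3.3532e-05·2.25417e-09 ≈ 7.559e-14.

7.6e-14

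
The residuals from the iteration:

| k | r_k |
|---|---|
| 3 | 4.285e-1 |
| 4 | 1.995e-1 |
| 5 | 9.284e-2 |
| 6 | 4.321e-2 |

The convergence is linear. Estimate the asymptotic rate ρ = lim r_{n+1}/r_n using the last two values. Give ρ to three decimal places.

0.465

ρ ≈ r_6/r_5 = 4.321e-2/9.284e-2 = 0.46542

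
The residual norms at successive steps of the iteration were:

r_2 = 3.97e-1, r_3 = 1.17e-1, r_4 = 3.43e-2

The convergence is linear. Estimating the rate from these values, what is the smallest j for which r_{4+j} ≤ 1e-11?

18

Rate ρ ≈ r_4/r_3 = 3.43e-2/1.17e-1 = 0.2932.
After j more steps, r_{4+j} ≈ 3.43e-2·ρ^j; need ρ^j ≤ 1e-11/3.43e-2 = 2.91545e-10.
j ≥ ln(2.91545e-10)/ln(0.2932) = -21.9558/-1.22690 = 17.895.
So 18 more iterations are needed.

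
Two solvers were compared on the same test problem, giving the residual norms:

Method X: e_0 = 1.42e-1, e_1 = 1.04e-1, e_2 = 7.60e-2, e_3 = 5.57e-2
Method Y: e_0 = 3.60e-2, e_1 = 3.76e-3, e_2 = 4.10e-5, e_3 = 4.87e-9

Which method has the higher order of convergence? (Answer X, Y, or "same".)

Method X: p ≈ ln(5.57e-2/7.60e-2)/ln(7.60e-2/1.04e-1) ≈ 0.99.
Method Y: p ≈ ln(4.87e-9/4.10e-5)/ln(4.10e-5/3.76e-3) ≈ 2.00.
Method Y has the higher order (≈2.0 vs ≈1.0).

Y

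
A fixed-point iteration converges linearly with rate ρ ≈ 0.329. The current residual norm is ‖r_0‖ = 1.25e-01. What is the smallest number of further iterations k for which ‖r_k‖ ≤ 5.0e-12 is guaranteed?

22

After k steps, ‖r_k‖ ≈ 1.25e-01·0.329^k.
Need 0.329^k ≤ 5.0e-12/1.25e-01 = 4e-11.
k ≥ ln(4e-11)/ln(0.329) = -23.9421/-1.11170 = 21.536.
Smallest integer k = 22.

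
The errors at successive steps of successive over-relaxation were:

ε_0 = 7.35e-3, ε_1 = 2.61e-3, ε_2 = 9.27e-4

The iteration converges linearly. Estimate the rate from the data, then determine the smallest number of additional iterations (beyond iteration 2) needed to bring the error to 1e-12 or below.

20

Rate ρ ≈ ε_2/ε_1 = 9.27e-4/2.61e-3 = 0.3552.
After j more steps, ε_{2+j} ≈ 9.27e-4·ρ^j; need ρ^j ≤ 1e-12/9.27e-4 = 1.07875e-09.
j ≥ ln(1.07875e-09)/ln(0.3552) = -20.6475/-1.03507 = 19.948.
So 20 more iterations are needed.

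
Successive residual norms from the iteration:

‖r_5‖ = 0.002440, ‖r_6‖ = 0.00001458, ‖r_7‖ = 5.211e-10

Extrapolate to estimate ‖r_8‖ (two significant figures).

6.7e-19

First estimate the order: p ≈ ln(‖r_7‖/‖r_6‖) / ln(‖r_6‖/‖r_5‖) = ln(5.211e-10/0.00001458)/ln(0.00001458/0.002440) = ln(3.57407e-05)/ln(0.00597541) ≈ 1.9998.
Then ‖r_8‖ ≈ ‖r_7‖·(‖r_7‖/‖r_6‖)^p = 5.211e-10·(3.57407e-05)^1.9998 = 5.211e-10·1.28002e-09 ≈ 6.67e-19.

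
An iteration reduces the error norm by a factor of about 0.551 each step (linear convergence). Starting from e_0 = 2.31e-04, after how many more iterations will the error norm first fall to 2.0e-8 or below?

16

After k steps, e_k ≈ 2.31e-04·0.551^k.
Need 0.551^k ≤ 2.0e-8/2.31e-04 = 8.65801e-05.
k ≥ ln(8.65801e-05)/ln(0.551) = -9.3544/-0.59602 = 15.695.
Smallest integer k = 16.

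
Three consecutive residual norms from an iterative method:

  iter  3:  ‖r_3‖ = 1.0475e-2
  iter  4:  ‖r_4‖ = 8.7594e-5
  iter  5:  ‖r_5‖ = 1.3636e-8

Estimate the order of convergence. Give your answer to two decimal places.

p ≈ ln(‖r_5‖/‖r_4‖) / ln(‖r_4‖/‖r_3‖)
  = ln(1.3636e-8/8.7594e-5) / ln(8.7594e-5/1.0475e-2)
  = ln(0.000155673) / ln(0.0083622)
  = -8.76775 / -4.78403 ≈ 1.83271

1.83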